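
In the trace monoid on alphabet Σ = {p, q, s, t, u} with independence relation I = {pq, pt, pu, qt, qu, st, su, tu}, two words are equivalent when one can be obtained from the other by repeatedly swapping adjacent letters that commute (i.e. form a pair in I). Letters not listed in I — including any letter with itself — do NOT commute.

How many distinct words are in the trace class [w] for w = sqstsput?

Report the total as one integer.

168

#0=s has no predecessor
#1=q depends on [0:s]
#2=s depends on [1:q]
#3=t has no predecessor
#4=s depends on [2:s]
#5=p depends on [4:s]
#6=u has no predecessor
#7=t depends on [3:t]
sources: [0:s, 3:t, 6:u]
N(rest) = Σ N(rest − s) over sources s of rest; N(one piece) = 1:
  size 1 → [5]=1  [6]=1  [7]=1
  size 2 → [3,7]=1  [4,5]=1  [5,6]=2  [5,7]=2  [6,7]=2
  size 3 → [2,4,5]=1  [3,5,7]=3  [3,6,7]=3  [4,5,6]=3  [4,5,7]=3  [5,6,7]=6
  size 4 → [1,2,4,5]=1  [2,4,5,6]=4  [2,4,5,7]=4  [3,4,5,7]=6  [3,5,6,7]=12  [4,5,6,7]=12
  size 5 → [0,1,2,4,5]=1  [1,2,4,5,6]=5  [1,2,4,5,7]=5  [2,3,4,5,7]=10  [2,4,5,6,7]=20  [3,4,5,6,7]=30
  size 6 → [0,1,2,4,5,6]=6  [0,1,2,4,5,7]=6  [1,2,3,4,5,7]=15  [1,2,4,5,6,7]=30  [2,3,4,5,6,7]=60
  first=0(s) contributes 105
  first=3(t) contributes 42
  first=6(u) contributes 21
|[w]| = 168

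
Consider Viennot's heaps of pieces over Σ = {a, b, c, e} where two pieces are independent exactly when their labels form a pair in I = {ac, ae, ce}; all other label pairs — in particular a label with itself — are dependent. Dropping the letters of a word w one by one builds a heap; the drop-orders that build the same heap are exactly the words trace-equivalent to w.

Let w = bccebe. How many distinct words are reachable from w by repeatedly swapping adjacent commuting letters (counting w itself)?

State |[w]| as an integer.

3

0(b) covers ∅
1(c) covers 0:b
2(c) covers 1:c
3(e) covers 0:b
4(b) covers 2:c, 3:e
5(e) covers 4:b
floor of heap: 0:b
completions by unplaced set U, small U first (add the entries for U minus each lowest piece of U):
  |U|=1: {5}:1
  |U|=2: {4,5}:1
  |U|=3: {2,4,5}:1  {3,4,5}:1
  |U|=4: {1,2,4,5}:1  {2,3,4,5}:2
  start at 0(b): 3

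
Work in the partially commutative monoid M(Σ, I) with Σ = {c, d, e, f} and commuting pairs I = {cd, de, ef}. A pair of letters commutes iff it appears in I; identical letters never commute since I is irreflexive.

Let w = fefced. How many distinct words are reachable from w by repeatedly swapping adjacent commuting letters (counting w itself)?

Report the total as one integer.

piece 0:f — minimal
piece 1:e — minimal
piece 2:f rests on {0:f}
piece 3:c rests on {1:e, 2:f}
piece 4:e rests on {3:c}
piece 5:d rests on {2:f}
minimal pieces: {0:f, 1:e}
ways to finish when only these pieces remain (= sum over removing one remaining piece with nothing left below it):
  1 left: {4}→1  {5}→1
  2 left: {3,4}→1  {4,5}→2
  3 left: {1,3,4}→1  {3,4,5}→3
  4 left: {1,3,4,5}→4  {2,3,4,5}→3
  placing 0:f first → 7 extensions
  placing 1:e first → 3 extensions
total linear extensions = 10

10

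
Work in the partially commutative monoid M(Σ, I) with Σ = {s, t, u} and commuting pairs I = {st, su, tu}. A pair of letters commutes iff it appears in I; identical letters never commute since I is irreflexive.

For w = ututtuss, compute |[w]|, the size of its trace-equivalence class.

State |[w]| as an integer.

560

#0=u has no predecessor
#1=t has no predecessor
#2=u depends on [0:u]
#3=t depends on [1:t]
#4=t depends on [3:t]
#5=u depends on [2:u]
#6=s has no predecessor
#7=s depends on [6:s]
sources: [0:u, 1:t, 6:s]
N(rest) = Σ N(rest − s) over sources s of rest; N(one piece) = 1:
  size 1 → [4]=1  [5]=1  [7]=1
  size 2 → [2,5]=1  [3,4]=1  [4,5]=2  [4,7]=2  [5,7]=2  [6,7]=1
  size 3 → [0,2,5]=1  [1,3,4]=1  [2,4,5]=3  [2,5,7]=3  [3,4,5]=3  [3,4,7]=3  [4,5,7]=6  [4,6,7]=3  [5,6,7]=3
  size 4 → [0,2,4,5]=4  [0,2,5,7]=4  [1,3,4,5]=4  [1,3,4,7]=4  [2,3,4,5]=6  [2,4,5,7]=12  [2,5,6,7]=6  [3,4,5,7]=12  [3,4,6,7]=6  [4,5,6,7]=12
  size 5 → [0,2,3,4,5]=10  [0,2,4,5,7]=20  [0,2,5,6,7]=10  [1,2,3,4,5]=10  [1,3,4,5,7]=20  [1,3,4,6,7]=10  [2,3,4,5,7]=30  [2,4,5,6,7]=30  [3,4,5,6,7]=30
  size 6 → [0,1,2,3,4,5]=20  [0,2,3,4,5,7]=60  [0,2,4,5,6,7]=60  [1,2,3,4,5,7]=60  [1,3,4,5,6,7]=60  [2,3,4,5,6,7]=90
  first=0(u) contributes 210
  first=1(t) contributes 210
  first=6(s) contributes 140
|[w]| = 560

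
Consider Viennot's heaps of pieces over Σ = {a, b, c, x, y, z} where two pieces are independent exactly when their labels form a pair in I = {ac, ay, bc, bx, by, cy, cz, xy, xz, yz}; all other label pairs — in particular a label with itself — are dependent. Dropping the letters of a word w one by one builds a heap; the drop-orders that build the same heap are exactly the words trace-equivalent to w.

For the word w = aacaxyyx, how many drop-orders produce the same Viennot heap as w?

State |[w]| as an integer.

112

drop 0:a onto floor
drop 1:a onto {0:a}
drop 2:c onto floor
drop 3:a onto {1:a}
drop 4:x onto {2:c, 3:a}
drop 5:y onto floor
drop 6:y onto {5:y}
drop 7:x onto {4:x}
ground layer = {0:a, 2:c, 5:y}
drop-orders for the pieces not yet dropped (sum over which currently-grounded one goes next):
  1 to go: {6} 1  {7} 1
  2 to go: {4,7} 1  {5,6} 1  {6,7} 2
  3 to go: {2,4,7} 1  {3,4,7} 1  {4,6,7} 3  {5,6,7} 3
  4 to go: {1,3,4,7} 1  {2,3,4,7} 2  {2,4,6,7} 4  {3,4,6,7} 4  {4,5,6,7} 6
  5 to go: {0,1,3,4,7} 1  {1,2,3,4,7} 3  {1,3,4,6,7} 5  {2,3,4,6,7} 10  {2,4,5,6,7} 10  {3,4,5,6,7} 10
  6 to go: {0,1,2,3,4,7} 4  {0,1,3,4,6,7} 6  {1,2,3,4,6,7} 18  {1,3,4,5,6,7} 15  {2,3,4,5,6,7} 30
  if 0:a drops first: 63 orders
  if 2:c drops first: 21 orders
  if 5:y drops first: 28 orders
heap linearizations: 112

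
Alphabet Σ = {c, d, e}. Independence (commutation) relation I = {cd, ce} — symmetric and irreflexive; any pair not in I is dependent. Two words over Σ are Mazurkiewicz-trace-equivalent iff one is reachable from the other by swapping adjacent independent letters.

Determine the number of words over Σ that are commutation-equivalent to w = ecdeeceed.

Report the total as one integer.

36

0(e) covers ∅
1(c) covers ∅
2(d) covers 0:e
3(e) covers 2:d
4(e) covers 3:e
5(c) covers 1:c
6(e) covers 4:e
7(e) covers 6:e
8(d) covers 7:e
floor of heap: 0:e, 1:c
completions by unplaced set U, small U first (add the entries for U minus each lowest piece of U):
  |U|=1: {5}:1  {8}:1
  |U|=2: {1,5}:1  {5,8}:2  {7,8}:1
  |U|=3: {1,5,8}:3  {5,7,8}:3  {6,7,8}:1
  |U|=4: {1,5,7,8}:6  {4,6,7,8}:1  {5,6,7,8}:4
  |U|=5: {1,5,6,7,8}:10  {3,4,6,7,8}:1  {4,5,6,7,8}:5
  |U|=6: {1,4,5,6,7,8}:15  {2,3,4,6,7,8}:1  {3,4,5,6,7,8}:6
  |U|=7: {0,2,3,4,6,7,8}:1  {1,3,4,5,6,7,8}:21  {2,3,4,5,6,7,8}:7
  start at 0(e): 28
  start at 1(c): 8
sum over floor = 36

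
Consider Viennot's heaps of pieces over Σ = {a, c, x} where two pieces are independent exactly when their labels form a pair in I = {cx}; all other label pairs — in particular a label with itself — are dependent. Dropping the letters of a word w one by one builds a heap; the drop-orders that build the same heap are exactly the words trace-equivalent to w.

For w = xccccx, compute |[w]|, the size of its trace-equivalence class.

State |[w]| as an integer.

15

#0=x has no predecessor
#1=c has no predecessor
#2=c depends on [1:c]
#3=c depends on [2:c]
#4=c depends on [3:c]
#5=x depends on [0:x]
sources: [0:x, 1:c]
N(rest) = Σ N(rest − s) over sources s of rest; N(one piece) = 1:
  size 1 → [4]=1  [5]=1
  size 2 → [0,5]=1  [3,4]=1  [4,5]=2
  size 3 → [0,4,5]=3  [2,3,4]=1  [3,4,5]=3
  size 4 → [0,3,4,5]=6  [1,2,3,4]=1  [2,3,4,5]=4
  first=0(x) contributes 5
  first=1(c) contributes 10
|[w]| = 15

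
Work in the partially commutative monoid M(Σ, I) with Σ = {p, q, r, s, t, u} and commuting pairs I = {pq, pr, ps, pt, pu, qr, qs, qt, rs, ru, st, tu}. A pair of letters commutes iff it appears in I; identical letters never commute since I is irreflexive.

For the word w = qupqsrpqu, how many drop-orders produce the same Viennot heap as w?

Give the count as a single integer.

piece 0:q — minimal
piece 1:u rests on {0:q}
piece 2:p — minimal
piece 3:q rests on {1:u}
piece 4:s rests on {1:u}
piece 5:r — minimal
piece 6:p rests on {2:p}
piece 7:q rests on {3:q}
piece 8:u rests on {4:s, 7:q}
minimal pieces: {0:q, 2:p, 5:r}
ways to finish when only these pieces remain (= sum over removing one remaining piece with nothing left below it):
  1 left: {5}→1  {6}→1  {8}→1
  2 left: {2,6}→1  {4,8}→1  {5,6}→2  {5,8}→2  {6,8}→2  {7,8}→1
  3 left: {2,5,6}→3  {2,6,8}→3  {3,7,8}→1  {4,5,8}→3  {4,6,8}→3  {4,7,8}→2  {5,6,8}→6  {5,7,8}→3  {6,7,8}→3
  4 left: {2,4,6,8}→6  {2,5,6,8}→12  {2,6,7,8}→6  {3,4,7,8}→3  {3,5,7,8}→4  {3,6,7,8}→4  {4,5,6,8}→12  {4,5,7,8}→8  {4,6,7,8}→8  {5,6,7,8}→12
  5 left: {1,3,4,7,8}→3  {2,3,6,7,8}→10  {2,4,5,6,8}→30  {2,4,6,7,8}→20  {2,5,6,7,8}→30  {3,4,5,7,8}→15  {3,4,6,7,8}→15  {3,5,6,7,8}→20  {4,5,6,7,8}→40
  6 left: {0,1,3,4,7,8}→3  {1,3,4,5,7,8}→18  {1,3,4,6,7,8}→18  {2,3,4,6,7,8}→45  {2,3,5,6,7,8}→60  {2,4,5,6,7,8}→120  {3,4,5,6,7,8}→90
  7 left: {0,1,3,4,5,7,8}→21  {0,1,3,4,6,7,8}→21  {1,2,3,4,6,7,8}→63  {1,3,4,5,6,7,8}→126  {2,3,4,5,6,7,8}→315
  placing 0:q first → 504 extensions
  placing 2:p first → 168 extensions
  placing 5:r first → 84 extensions
total linear extensions = 756

756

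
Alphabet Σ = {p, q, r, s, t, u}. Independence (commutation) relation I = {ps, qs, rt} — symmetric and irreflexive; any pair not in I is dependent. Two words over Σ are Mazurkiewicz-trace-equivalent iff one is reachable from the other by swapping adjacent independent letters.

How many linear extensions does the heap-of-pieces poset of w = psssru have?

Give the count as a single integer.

4

#0=p has no predecessor
#1=s has no predecessor
#2=s depends on [1:s]
#3=s depends on [2:s]
#4=r depends on [0:p, 3:s]
#5=u depends on [4:r]
sources: [0:p, 1:s]
N(rest) = Σ N(rest − s) over sources s of rest; N(one piece) = 1:
  size 1 → [5]=1
  size 2 → [4,5]=1
  size 3 → [0,4,5]=1  [3,4,5]=1
  size 4 → [0,3,4,5]=2  [2,3,4,5]=1
  first=0(p) contributes 1
  first=1(s) contributes 3
|[w]| = 4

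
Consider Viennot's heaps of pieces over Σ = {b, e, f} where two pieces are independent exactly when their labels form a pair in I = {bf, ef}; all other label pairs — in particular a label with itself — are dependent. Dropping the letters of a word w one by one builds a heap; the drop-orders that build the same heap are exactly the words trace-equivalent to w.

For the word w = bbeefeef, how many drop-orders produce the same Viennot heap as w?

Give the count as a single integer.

28

piece 0:b — minimal
piece 1:b rests on {0:b}
piece 2:e rests on {1:b}
piece 3:e rests on {2:e}
piece 4:f — minimal
piece 5:e rests on {3:e}
piece 6:e rests on {5:e}
piece 7:f rests on {4:f}
minimal pieces: {0:b, 4:f}
ways to finish when only these pieces remain (= sum over removing one remaining piece with nothing left below it):
  1 left: {6}→1  {7}→1
  2 left: {4,7}→1  {5,6}→1  {6,7}→2
  3 left: {3,5,6}→1  {4,6,7}→3  {5,6,7}→3
  4 left: {2,3,5,6}→1  {3,5,6,7}→4  {4,5,6,7}→6
  5 left: {1,2,3,5,6}→1  {2,3,5,6,7}→5  {3,4,5,6,7}→10
  6 left: {0,1,2,3,5,6}→1  {1,2,3,5,6,7}→6  {2,3,4,5,6,7}→15
  placing 0:b first → 21 extensions
  placing 4:f first → 7 extensions
total linear extensions = 28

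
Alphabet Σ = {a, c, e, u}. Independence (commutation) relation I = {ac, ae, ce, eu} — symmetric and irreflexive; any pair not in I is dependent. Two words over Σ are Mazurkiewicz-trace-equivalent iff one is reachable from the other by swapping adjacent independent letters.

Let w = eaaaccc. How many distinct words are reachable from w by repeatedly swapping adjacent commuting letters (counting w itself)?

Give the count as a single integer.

piece 0:e — minimal
piece 1:a — minimal
piece 2:a rests on {1:a}
piece 3:a rests on {2:a}
piece 4:c — minimal
piece 5:c rests on {4:c}
piece 6:c rests on {5:c}
minimal pieces: {0:e, 1:a, 4:c}
ways to finish when only these pieces remain (= sum over removing one remaining piece with nothing left below it):
  1 left: {0}→1  {3}→1  {6}→1
  2 left: {0,3}→2  {0,6}→2  {2,3}→1  {3,6}→2  {5,6}→1
  3 left: {0,2,3}→3  {0,3,6}→6  {0,5,6}→3  {1,2,3}→1  {2,3,6}→3  {3,5,6}→3  {4,5,6}→1
  4 left: {0,1,2,3}→4  {0,2,3,6}→12  {0,3,5,6}→12  {0,4,5,6}→4  {1,2,3,6}→4  {2,3,5,6}→6  {3,4,5,6}→4
  5 left: {0,1,2,3,6}→20  {0,2,3,5,6}→30  {0,3,4,5,6}→20  {1,2,3,5,6}→10  {2,3,4,5,6}→10
  placing 0:e first → 20 extensions
  placing 1:a first → 60 extensions
  placing 4:c first → 60 extensions
total linear extensions = 140

140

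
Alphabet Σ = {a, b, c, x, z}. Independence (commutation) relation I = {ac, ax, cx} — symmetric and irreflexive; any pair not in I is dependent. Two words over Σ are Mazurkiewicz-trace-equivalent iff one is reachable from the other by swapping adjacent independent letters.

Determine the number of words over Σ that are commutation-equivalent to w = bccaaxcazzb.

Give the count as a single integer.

140

drop 0:b onto floor
drop 1:c onto {0:b}
drop 2:c onto {1:c}
drop 3:a onto {0:b}
drop 4:a onto {3:a}
drop 5:x onto {0:b}
drop 6:c onto {2:c}
drop 7:a onto {4:a}
drop 8:z onto {5:x, 6:c, 7:a}
drop 9:z onto {8:z}
drop 10:b onto {9:z}
ground layer = {0:b}
drop-orders for the pieces not yet dropped (sum over which currently-grounded one goes next):
  1 to go: {10} 1
  2 to go: {9,10} 1
  3 to go: {8,9,10} 1
  4 to go: {5,8,9,10} 1  {6,8,9,10} 1  {7,8,9,10} 1
  5 to go: {2,6,8,9,10} 1  {4,7,8,9,10} 1  {5,6,8,9,10} 2  {5,7,8,9,10} 2  {6,7,8,9,10} 2
  6 to go: {1,2,6,8,9,10} 1  {2,5,6,8,9,10} 3  {2,6,7,8,9,10} 3  {3,4,7,8,9,10} 1  {4,5,7,8,9,10} 3  {4,6,7,8,9,10} 3  {5,6,7,8,9,10} 6
  7 to go: {1,2,5,6,8,9,10} 4  {1,2,6,7,8,9,10} 4  {2,4,6,7,8,9,10} 6  {2,5,6,7,8,9,10} 12  {3,4,5,7,8,9,10} 4  {3,4,6,7,8,9,10} 4  {4,5,6,7,8,9,10} 12
  8 to go: {1,2,4,6,7,8,9,10} 10  {1,2,5,6,7,8,9,10} 20  {2,3,4,6,7,8,9,10} 10  {2,4,5,6,7,8,9,10} 30  {3,4,5,6,7,8,9,10} 20
  9 to go: {1,2,3,4,6,7,8,9,10} 20  {1,2,4,5,6,7,8,9,10} 60  {2,3,4,5,6,7,8,9,10} 60
  if 0:b drops first: 140 orders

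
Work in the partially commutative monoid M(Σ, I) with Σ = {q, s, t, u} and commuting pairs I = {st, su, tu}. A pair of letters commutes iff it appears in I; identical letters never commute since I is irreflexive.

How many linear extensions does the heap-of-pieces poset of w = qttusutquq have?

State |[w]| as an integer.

#0=q has no predecessor
#1=t depends on [0:q]
#2=t depends on [1:t]
#3=u depends on [0:q]
#4=s depends on [0:q]
#5=u depends on [3:u]
#6=t depends on [2:t]
#7=q depends on [4:s, 5:u, 6:t]
#8=u depends on [7:q]
#9=q depends on [8:u]
sources: [0:q]
N(rest) = Σ N(rest − s) over sources s of rest; N(one piece) = 1:
  size 1 → [9]=1
  size 2 → [8,9]=1
  size 3 → [7,8,9]=1
  size 4 → [4,7,8,9]=1  [5,7,8,9]=1  [6,7,8,9]=1
  size 5 → [2,6,7,8,9]=1  [3,5,7,8,9]=1  [4,5,7,8,9]=2  [4,6,7,8,9]=2  [5,6,7,8,9]=2
  size 6 → [1,2,6,7,8,9]=1  [2,4,6,7,8,9]=3  [2,5,6,7,8,9]=3  [3,4,5,7,8,9]=3  [3,5,6,7,8,9]=3  [4,5,6,7,8,9]=6
  size 7 → [1,2,4,6,7,8,9]=4  [1,2,5,6,7,8,9]=4  [2,3,5,6,7,8,9]=6  [2,4,5,6,7,8,9]=12  [3,4,5,6,7,8,9]=12
  size 8 → [1,2,3,5,6,7,8,9]=10  [1,2,4,5,6,7,8,9]=20  [2,3,4,5,6,7,8,9]=30
  first=0(q) contributes 60

60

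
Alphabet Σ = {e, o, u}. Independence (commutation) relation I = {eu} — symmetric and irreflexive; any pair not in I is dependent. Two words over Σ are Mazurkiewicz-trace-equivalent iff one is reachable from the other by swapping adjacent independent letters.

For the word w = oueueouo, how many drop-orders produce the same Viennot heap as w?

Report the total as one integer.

6

#0=o has no predecessor
#1=u depends on [0:o]
#2=e depends on [0:o]
#3=u depends on [1:u]
#4=e depends on [2:e]
#5=o depends on [3:u, 4:e]
#6=u depends on [5:o]
#7=o depends on [6:u]
sources: [0:o]
N(rest) = Σ N(rest − s) over sources s of rest; N(one piece) = 1:
  size 1 → [7]=1
  size 2 → [6,7]=1
  size 3 → [5,6,7]=1
  size 4 → [3,5,6,7]=1  [4,5,6,7]=1
  size 5 → [1,3,5,6,7]=1  [2,4,5,6,7]=1  [3,4,5,6,7]=2
  size 6 → [1,3,4,5,6,7]=3  [2,3,4,5,6,7]=3
  first=0(o) contributes 6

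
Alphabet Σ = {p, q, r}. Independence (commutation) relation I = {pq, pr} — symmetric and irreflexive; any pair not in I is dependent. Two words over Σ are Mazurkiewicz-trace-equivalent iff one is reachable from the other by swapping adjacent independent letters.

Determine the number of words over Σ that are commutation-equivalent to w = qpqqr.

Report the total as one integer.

5

#0=q has no predecessor
#1=p has no predecessor
#2=q depends on [0:q]
#3=q depends on [2:q]
#4=r depends on [3:q]
sources: [0:q, 1:p]
N(rest) = Σ N(rest − s) over sources s of rest; N(one piece) = 1:
  size 1 → [1]=1  [4]=1
  size 2 → [1,4]=2  [3,4]=1
  size 3 → [1,3,4]=3  [2,3,4]=1
  first=0(q) contributes 4
  first=1(p) contributes 1
|[w]| = 5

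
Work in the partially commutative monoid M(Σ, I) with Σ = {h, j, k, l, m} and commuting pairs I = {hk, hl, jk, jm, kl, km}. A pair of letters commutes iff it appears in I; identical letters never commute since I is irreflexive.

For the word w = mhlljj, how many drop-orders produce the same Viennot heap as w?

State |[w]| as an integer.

3

piece 0:m — minimal
piece 1:h rests on {0:m}
piece 2:l rests on {0:m}
piece 3:l rests on {2:l}
piece 4:j rests on {1:h, 3:l}
piece 5:j rests on {4:j}
minimal pieces: {0:m}
ways to finish when only these pieces remain (= sum over removing one remaining piece with nothing left below it):
  1 left: {5}→1
  2 left: {4,5}→1
  3 left: {1,4,5}→1  {3,4,5}→1
  4 left: {1,3,4,5}→2  {2,3,4,5}→1
  placing 0:m first → 3 extensions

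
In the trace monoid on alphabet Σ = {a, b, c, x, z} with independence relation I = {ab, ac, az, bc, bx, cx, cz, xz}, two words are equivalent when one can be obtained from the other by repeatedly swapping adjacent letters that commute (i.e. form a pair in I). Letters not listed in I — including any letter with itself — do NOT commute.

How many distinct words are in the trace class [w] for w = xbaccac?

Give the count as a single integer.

140

piece 0:x — minimal
piece 1:b — minimal
piece 2:a rests on {0:x}
piece 3:c — minimal
piece 4:c rests on {3:c}
piece 5:a rests on {2:a}
piece 6:c rests on {4:c}
minimal pieces: {0:x, 1:b, 3:c}
ways to finish when only these pieces remain (= sum over removing one remaining piece with nothing left below it):
  1 left: {1}→1  {5}→1  {6}→1
  2 left: {1,5}→2  {1,6}→2  {2,5}→1  {4,6}→1  {5,6}→2
  3 left: {0,2,5}→1  {1,2,5}→3  {1,4,6}→3  {1,5,6}→6  {2,5,6}→3  {3,4,6}→1  {4,5,6}→3
  4 left: {0,1,2,5}→4  {0,2,5,6}→4  {1,2,5,6}→12  {1,3,4,6}→4  {1,4,5,6}→12  {2,4,5,6}→6  {3,4,5,6}→4
  5 left: {0,1,2,5,6}→20  {0,2,4,5,6}→10  {1,2,4,5,6}→30  {1,3,4,5,6}→20  {2,3,4,5,6}→10
  placing 0:x first → 60 extensions
  placing 1:b first → 20 extensions
  placing 3:c first → 60 extensions
total linear extensions = 140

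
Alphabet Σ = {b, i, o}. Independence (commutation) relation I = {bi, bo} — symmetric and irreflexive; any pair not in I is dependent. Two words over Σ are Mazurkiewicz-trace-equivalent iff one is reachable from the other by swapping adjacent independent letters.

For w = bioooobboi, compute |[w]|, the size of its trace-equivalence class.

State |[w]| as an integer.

120

drop 0:b onto floor
drop 1:i onto floor
drop 2:o onto {1:i}
drop 3:o onto {2:o}
drop 4:o onto {3:o}
drop 5:o onto {4:o}
drop 6:b onto {0:b}
drop 7:b onto {6:b}
drop 8:o onto {5:o}
drop 9:i onto {8:o}
ground layer = {0:b, 1:i}
drop-orders for the pieces not yet dropped (sum over which currently-grounded one goes next):
  1 to go: {7} 1  {9} 1
  2 to go: {6,7} 1  {7,9} 2  {8,9} 1
  3 to go: {0,6,7} 1  {5,8,9} 1  {6,7,9} 3  {7,8,9} 3
  4 to go: {0,6,7,9} 4  {4,5,8,9} 1  {5,7,8,9} 4  {6,7,8,9} 6
  5 to go: {0,6,7,8,9} 10  {3,4,5,8,9} 1  {4,5,7,8,9} 5  {5,6,7,8,9} 10
  6 to go: {0,5,6,7,8,9} 20  {2,3,4,5,8,9} 1  {3,4,5,7,8,9} 6  {4,5,6,7,8,9} 15
  7 to go: {0,4,5,6,7,8,9} 35  {1,2,3,4,5,8,9} 1  {2,3,4,5,7,8,9} 7  {3,4,5,6,7,8,9} 21
  8 to go: {0,3,4,5,6,7,8,9} 56  {1,2,3,4,5,7,8,9} 8  {2,3,4,5,6,7,8,9} 28
  if 0:b drops first: 36 orders
  if 1:i drops first: 84 orders
heap linearizations: 120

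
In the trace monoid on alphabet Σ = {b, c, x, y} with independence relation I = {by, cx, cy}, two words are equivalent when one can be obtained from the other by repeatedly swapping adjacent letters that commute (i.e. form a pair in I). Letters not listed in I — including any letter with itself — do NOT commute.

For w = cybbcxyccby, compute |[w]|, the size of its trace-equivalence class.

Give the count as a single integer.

0(c) covers ∅
1(y) covers ∅
2(b) covers 0:c
3(b) covers 2:b
4(c) covers 3:b
5(x) covers 1:y, 3:b
6(y) covers 5:x
7(c) covers 4:c
8(c) covers 7:c
9(b) covers 5:x, 8:c
10(y) covers 6:y
floor of heap: 0:c, 1:y
completions by unplaced set U, small U first (add the entries for U minus each lowest piece of U):
  |U|=1: {9}:1  {10}:1
  |U|=2: {6,10}:1  {8,9}:1  {9,10}:2
  |U|=3: {6,9,10}:3  {7,8,9}:1  {8,9,10}:3
  |U|=4: {4,7,8,9}:1  {5,6,9,10}:3  {6,8,9,10}:6  {7,8,9,10}:4
  |U|=5: {1,5,6,9,10}:3  {4,7,8,9,10}:5  {5,6,8,9,10}:9  {6,7,8,9,10}:10
  |U|=6: {1,5,6,8,9,10}:12  {4,6,7,8,9,10}:15  {5,6,7,8,9,10}:19
  |U|=7: {1,5,6,7,8,9,10}:31  {4,5,6,7,8,9,10}:34
  |U|=8: {1,4,5,6,7,8,9,10}:65  {3,4,5,6,7,8,9,10}:34
  |U|=9: {1,3,4,5,6,7,8,9,10}:99  {2,3,4,5,6,7,8,9,10}:34
  start at 0(c): 133
  start at 1(y): 34
sum over floor = 167

167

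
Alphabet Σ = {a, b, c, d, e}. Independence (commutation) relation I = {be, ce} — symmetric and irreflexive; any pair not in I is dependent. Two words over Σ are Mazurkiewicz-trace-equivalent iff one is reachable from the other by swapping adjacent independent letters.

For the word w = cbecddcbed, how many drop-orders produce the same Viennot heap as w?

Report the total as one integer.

piece 0:c — minimal
piece 1:b rests on {0:c}
piece 2:e — minimal
piece 3:c rests on {1:b}
piece 4:d rests on {2:e, 3:c}
piece 5:d rests on {4:d}
piece 6:c rests on {5:d}
piece 7:b rests on {6:c}
piece 8:e rests on {5:d}
piece 9:d rests on {7:b, 8:e}
minimal pieces: {0:c, 2:e}
ways to finish when only these pieces remain (= sum over removing one remaining piece with nothing left below it):
  1 left: {9}→1
  2 left: {7,9}→1  {8,9}→1
  3 left: {6,7,9}→1  {7,8,9}→2
  4 left: {6,7,8,9}→3
  5 left: {5,6,7,8,9}→3
  6 left: {4,5,6,7,8,9}→3
  7 left: {2,4,5,6,7,8,9}→3  {3,4,5,6,7,8,9}→3
  8 left: {1,3,4,5,6,7,8,9}→3  {2,3,4,5,6,7,8,9}→6
  placing 0:c first → 9 extensions
  placing 2:e first → 3 extensions
total linear extensions = 12

12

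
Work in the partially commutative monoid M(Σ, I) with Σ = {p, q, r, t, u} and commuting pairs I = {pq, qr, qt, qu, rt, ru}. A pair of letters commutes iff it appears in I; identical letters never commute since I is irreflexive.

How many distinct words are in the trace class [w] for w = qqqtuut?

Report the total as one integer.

35

0(q) covers ∅
1(q) covers 0:q
2(q) covers 1:q
3(t) covers ∅
4(u) covers 3:t
5(u) covers 4:u
6(t) covers 5:u
floor of heap: 0:q, 3:t
completions by unplaced set U, small U first (add the entries for U minus each lowest piece of U):
  |U|=1: {2}:1  {6}:1
  |U|=2: {1,2}:1  {2,6}:2  {5,6}:1
  |U|=3: {0,1,2}:1  {1,2,6}:3  {2,5,6}:3  {4,5,6}:1
  |U|=4: {0,1,2,6}:4  {1,2,5,6}:6  {2,4,5,6}:4  {3,4,5,6}:1
  |U|=5: {0,1,2,5,6}:10  {1,2,4,5,6}:10  {2,3,4,5,6}:5
  start at 0(q): 15
  start at 3(t): 20
sum over floor = 35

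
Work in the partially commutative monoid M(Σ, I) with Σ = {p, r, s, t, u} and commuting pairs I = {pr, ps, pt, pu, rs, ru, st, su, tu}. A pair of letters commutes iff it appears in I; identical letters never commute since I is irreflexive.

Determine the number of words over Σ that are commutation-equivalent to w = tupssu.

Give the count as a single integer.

#0=t has no predecessor
#1=u has no predecessor
#2=p has no predecessor
#3=s has no predecessor
#4=s depends on [3:s]
#5=u depends on [1:u]
sources: [0:t, 1:u, 2:p, 3:s]
N(rest) = Σ N(rest − s) over sources s of rest; N(one piece) = 1:
  size 1 → [0]=1  [2]=1  [4]=1  [5]=1
  size 2 → [0,2]=2  [0,4]=2  [0,5]=2  [1,5]=1  [2,4]=2  [2,5]=2  [3,4]=1  [4,5]=2
  size 3 → [0,1,5]=3  [0,2,4]=6  [0,2,5]=6  [0,3,4]=3  [0,4,5]=6  [1,2,5]=3  [1,4,5]=3  [2,3,4]=3  [2,4,5]=6  [3,4,5]=3
  size 4 → [0,1,2,5]=12  [0,1,4,5]=12  [0,2,3,4]=12  [0,2,4,5]=24  [0,3,4,5]=12  [1,2,4,5]=12  [1,3,4,5]=6  [2,3,4,5]=12
  first=0(t) contributes 30
  first=1(u) contributes 60
  first=2(p) contributes 30
  first=3(s) contributes 60
|[w]| = 180

180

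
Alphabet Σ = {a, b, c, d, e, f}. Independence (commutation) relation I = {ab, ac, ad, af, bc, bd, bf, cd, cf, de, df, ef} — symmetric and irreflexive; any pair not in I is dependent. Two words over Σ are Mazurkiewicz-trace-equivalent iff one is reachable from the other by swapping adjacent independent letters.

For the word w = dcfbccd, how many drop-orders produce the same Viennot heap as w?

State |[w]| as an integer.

420

#0=d has no predecessor
#1=c has no predecessor
#2=f has no predecessor
#3=b has no predecessor
#4=c depends on [1:c]
#5=c depends on [4:c]
#6=d depends on [0:d]
sources: [0:d, 1:c, 2:f, 3:b]
N(rest) = Σ N(rest − s) over sources s of rest; N(one piece) = 1:
  size 1 → [2]=1  [3]=1  [5]=1  [6]=1
  size 2 → [0,6]=1  [2,3]=2  [2,5]=2  [2,6]=2  [3,5]=2  [3,6]=2  [4,5]=1  [5,6]=2
  size 3 → [0,2,6]=3  [0,3,6]=3  [0,5,6]=3  [1,4,5]=1  [2,3,5]=6  [2,3,6]=6  [2,4,5]=3  [2,5,6]=6  [3,4,5]=3  [3,5,6]=6  [4,5,6]=3
  size 4 → [0,2,3,6]=12  [0,2,5,6]=12  [0,3,5,6]=12  [0,4,5,6]=6  [1,2,4,5]=4  [1,3,4,5]=4  [1,4,5,6]=4  [2,3,4,5]=12  [2,3,5,6]=24  [2,4,5,6]=12  [3,4,5,6]=12
  size 5 → [0,1,4,5,6]=10  [0,2,3,5,6]=60  [0,2,4,5,6]=30  [0,3,4,5,6]=30  [1,2,3,4,5]=20  [1,2,4,5,6]=20  [1,3,4,5,6]=20  [2,3,4,5,6]=60
  first=0(d) contributes 120
  first=1(c) contributes 180
  first=2(f) contributes 60
  first=3(b) contributes 60
|[w]| = 420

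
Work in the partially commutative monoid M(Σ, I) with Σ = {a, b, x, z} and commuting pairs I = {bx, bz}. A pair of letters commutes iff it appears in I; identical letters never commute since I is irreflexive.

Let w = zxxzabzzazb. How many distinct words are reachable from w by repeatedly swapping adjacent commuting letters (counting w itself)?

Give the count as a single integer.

6

drop 0:z onto floor
drop 1:x onto {0:z}
drop 2:x onto {1:x}
drop 3:z onto {2:x}
drop 4:a onto {3:z}
drop 5:b onto {4:a}
drop 6:z onto {4:a}
drop 7:z onto {6:z}
drop 8:a onto {5:b, 7:z}
drop 9:z onto {8:a}
drop 10:b onto {8:a}
ground layer = {0:z}
drop-orders for the pieces not yet dropped (sum over which currently-grounded one goes next):
  1 to go: {9} 1  {10} 1
  2 to go: {9,10} 2
  3 to go: {8,9,10} 2
  4 to go: {5,8,9,10} 2  {7,8,9,10} 2
  5 to go: {5,7,8,9,10} 4  {6,7,8,9,10} 2
  6 to go: {5,6,7,8,9,10} 6
  7 to go: {4,5,6,7,8,9,10} 6
  8 to go: {3,4,5,6,7,8,9,10} 6
  9 to go: {2,3,4,5,6,7,8,9,10} 6
  if 0:z drops first: 6 orders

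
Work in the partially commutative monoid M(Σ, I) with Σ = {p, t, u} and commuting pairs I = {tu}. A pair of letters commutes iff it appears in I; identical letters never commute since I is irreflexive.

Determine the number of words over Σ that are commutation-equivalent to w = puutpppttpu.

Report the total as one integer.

3

#0=p has no predecessor
#1=u depends on [0:p]
#2=u depends on [1:u]
#3=t depends on [0:p]
#4=p depends on [2:u, 3:t]
#5=p depends on [4:p]
#6=p depends on [5:p]
#7=t depends on [6:p]
#8=t depends on [7:t]
#9=p depends on [8:t]
#10=u depends on [9:p]
sources: [0:p]
N(rest) = Σ N(rest − s) over sources s of rest; N(one piece) = 1:
  size 1 → [10]=1
  size 2 → [9,10]=1
  size 3 → [8,9,10]=1
  size 4 → [7,8,9,10]=1
  size 5 → [6,7,8,9,10]=1
  size 6 → [5,6,7,8,9,10]=1
  size 7 → [4,5,6,7,8,9,10]=1
  size 8 → [2,4,5,6,7,8,9,10]=1  [3,4,5,6,7,8,9,10]=1
  size 9 → [1,2,4,5,6,7,8,9,10]=1  [2,3,4,5,6,7,8,9,10]=2
  first=0(p) contributes 3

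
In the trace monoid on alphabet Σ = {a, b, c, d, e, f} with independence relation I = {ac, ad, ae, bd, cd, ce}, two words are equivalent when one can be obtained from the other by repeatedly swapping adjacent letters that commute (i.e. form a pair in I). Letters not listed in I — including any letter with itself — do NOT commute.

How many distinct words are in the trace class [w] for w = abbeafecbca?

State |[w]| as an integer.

0(a) covers ∅
1(b) covers 0:a
2(b) covers 1:b
3(e) covers 2:b
4(a) covers 2:b
5(f) covers 3:e, 4:a
6(e) covers 5:f
7(c) covers 5:f
8(b) covers 6:e, 7:c
9(c) covers 8:b
10(a) covers 8:b
floor of heap: 0:a
completions by unplaced set U, small U first (add the entries for U minus each lowest piece of U):
  |U|=1: {9}:1  {10}:1
  |U|=2: {9,10}:2
  |U|=3: {8,9,10}:2
  |U|=4: {6,8,9,10}:2  {7,8,9,10}:2
  |U|=5: {6,7,8,9,10}:4
  |U|=6: {5,6,7,8,9,10}:4
  |U|=7: {3,5,6,7,8,9,10}:4  {4,5,6,7,8,9,10}:4
  |U|=8: {3,4,5,6,7,8,9,10}:8
  |U|=9: {2,3,4,5,6,7,8,9,10}:8
  start at 0(a): 8

8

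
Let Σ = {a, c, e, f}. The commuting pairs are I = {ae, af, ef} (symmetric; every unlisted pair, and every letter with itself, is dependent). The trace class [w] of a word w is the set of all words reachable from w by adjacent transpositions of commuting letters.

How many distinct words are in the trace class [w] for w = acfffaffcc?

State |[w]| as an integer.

0(a) covers ∅
1(c) covers 0:a
2(f) covers 1:c
3(f) covers 2:f
4(f) covers 3:f
5(a) covers 1:c
6(f) covers 4:f
7(f) covers 6:f
8(c) covers 5:a, 7:f
9(c) covers 8:c
floor of heap: 0:a
completions by unplaced set U, small U first (add the entries for U minus each lowest piece of U):
  |U|=1: {9}:1
  |U|=2: {8,9}:1
  |U|=3: {5,8,9}:1  {7,8,9}:1
  |U|=4: {5,7,8,9}:2  {6,7,8,9}:1
  |U|=5: {4,6,7,8,9}:1  {5,6,7,8,9}:3
  |U|=6: {3,4,6,7,8,9}:1  {4,5,6,7,8,9}:4
  |U|=7: {2,3,4,6,7,8,9}:1  {3,4,5,6,7,8,9}:5
  |U|=8: {2,3,4,5,6,7,8,9}:6
  start at 0(a): 6

6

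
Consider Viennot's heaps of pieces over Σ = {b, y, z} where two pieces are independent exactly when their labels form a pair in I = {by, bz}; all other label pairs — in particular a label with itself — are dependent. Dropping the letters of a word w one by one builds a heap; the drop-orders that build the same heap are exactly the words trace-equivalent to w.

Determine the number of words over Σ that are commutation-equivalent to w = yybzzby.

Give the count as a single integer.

21

0(y) covers ∅
1(y) covers 0:y
2(b) covers ∅
3(z) covers 1:y
4(z) covers 3:z
5(b) covers 2:b
6(y) covers 4:z
floor of heap: 0:y, 2:b
completions by unplaced set U, small U first (add the entries for U minus each lowest piece of U):
  |U|=1: {5}:1  {6}:1
  |U|=2: {2,5}:1  {4,6}:1  {5,6}:2
  |U|=3: {2,5,6}:3  {3,4,6}:1  {4,5,6}:3
  |U|=4: {1,3,4,6}:1  {2,4,5,6}:6  {3,4,5,6}:4
  |U|=5: {0,1,3,4,6}:1  {1,3,4,5,6}:5  {2,3,4,5,6}:10
  start at 0(y): 15
  start at 2(b): 6
sum over floor = 21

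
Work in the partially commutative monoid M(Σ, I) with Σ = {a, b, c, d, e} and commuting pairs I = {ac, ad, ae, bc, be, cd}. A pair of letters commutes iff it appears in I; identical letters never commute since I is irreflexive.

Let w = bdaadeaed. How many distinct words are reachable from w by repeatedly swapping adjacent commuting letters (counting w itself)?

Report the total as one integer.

piece 0:b — minimal
piece 1:d rests on {0:b}
piece 2:a rests on {0:b}
piece 3:a rests on {2:a}
piece 4:d rests on {1:d}
piece 5:e rests on {4:d}
piece 6:a rests on {3:a}
piece 7:e rests on {5:e}
piece 8:d rests on {7:e}
minimal pieces: {0:b}
ways to finish when only these pieces remain (= sum over removing one remaining piece with nothing left below it):
  1 left: {6}→1  {8}→1
  2 left: {3,6}→1  {6,8}→2  {7,8}→1
  3 left: {2,3,6}→1  {3,6,8}→3  {5,7,8}→1  {6,7,8}→3
  4 left: {2,3,6,8}→4  {3,6,7,8}→6  {4,5,7,8}→1  {5,6,7,8}→4
  5 left: {1,4,5,7,8}→1  {2,3,6,7,8}→10  {3,5,6,7,8}→10  {4,5,6,7,8}→5
  6 left: {1,4,5,6,7,8}→6  {2,3,5,6,7,8}→20  {3,4,5,6,7,8}→15
  7 left: {1,3,4,5,6,7,8}→21  {2,3,4,5,6,7,8}→35
  placing 0:b first → 56 extensions

56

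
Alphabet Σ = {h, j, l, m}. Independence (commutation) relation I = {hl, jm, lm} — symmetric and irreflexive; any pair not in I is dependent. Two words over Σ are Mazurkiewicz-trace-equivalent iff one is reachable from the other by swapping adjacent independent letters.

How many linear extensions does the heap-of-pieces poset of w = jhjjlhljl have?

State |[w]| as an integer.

#0=j has no predecessor
#1=h depends on [0:j]
#2=j depends on [1:h]
#3=j depends on [2:j]
#4=l depends on [3:j]
#5=h depends on [3:j]
#6=l depends on [4:l]
#7=j depends on [5:h, 6:l]
#8=l depends on [7:j]
sources: [0:j]
N(rest) = Σ N(rest − s) over sources s of rest; N(one piece) = 1:
  size 1 → [8]=1
  size 2 → [7,8]=1
  size 3 → [5,7,8]=1  [6,7,8]=1
  size 4 → [4,6,7,8]=1  [5,6,7,8]=2
  size 5 → [4,5,6,7,8]=3
  size 6 → [3,4,5,6,7,8]=3
  size 7 → [2,3,4,5,6,7,8]=3
  first=0(j) contributes 3

3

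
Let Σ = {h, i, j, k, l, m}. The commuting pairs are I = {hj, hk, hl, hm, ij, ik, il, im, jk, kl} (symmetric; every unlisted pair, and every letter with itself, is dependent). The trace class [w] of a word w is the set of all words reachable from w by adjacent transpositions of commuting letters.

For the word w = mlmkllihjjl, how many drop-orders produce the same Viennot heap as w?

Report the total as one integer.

330

drop 0:m onto floor
drop 1:l onto {0:m}
drop 2:m onto {1:l}
drop 3:k onto {2:m}
drop 4:l onto {2:m}
drop 5:l onto {4:l}
drop 6:i onto floor
drop 7:h onto {6:i}
drop 8:j onto {5:l}
drop 9:j onto {8:j}
drop 10:l onto {9:j}
ground layer = {0:m, 6:i}
drop-orders for the pieces not yet dropped (sum over which currently-grounded one goes next):
  1 to go: {3} 1  {7} 1  {10} 1
  2 to go: {3,7} 2  {3,10} 2  {6,7} 1  {7,10} 2  {9,10} 1
  3 to go: {3,6,7} 3  {3,7,10} 6  {3,9,10} 3  {6,7,10} 3  {7,9,10} 3  {8,9,10} 1
  4 to go: {3,6,7,10} 12  {3,7,9,10} 12  {3,8,9,10} 4  {5,8,9,10} 1  {6,7,9,10} 6  {7,8,9,10} 4
  5 to go: {3,5,8,9,10} 5  {3,6,7,9,10} 30  {3,7,8,9,10} 20  {4,5,8,9,10} 1  {5,7,8,9,10} 5  {6,7,8,9,10} 10
  6 to go: {3,4,5,8,9,10} 6  {3,5,7,8,9,10} 30  {3,6,7,8,9,10} 60  {4,5,7,8,9,10} 6  {5,6,7,8,9,10} 15
  7 to go: {2,3,4,5,8,9,10} 6  {3,4,5,7,8,9,10} 42  {3,5,6,7,8,9,10} 105  {4,5,6,7,8,9,10} 21
  8 to go: {1,2,3,4,5,8,9,10} 6  {2,3,4,5,7,8,9,10} 48  {3,4,5,6,7,8,9,10} 168
  9 to go: {0,1,2,3,4,5,8,9,10} 6  {1,2,3,4,5,7,8,9,10} 54  {2,3,4,5,6,7,8,9,10} 216
  if 0:m drops first: 270 orders
  if 6:i drops first: 60 orders
heap linearizations: 330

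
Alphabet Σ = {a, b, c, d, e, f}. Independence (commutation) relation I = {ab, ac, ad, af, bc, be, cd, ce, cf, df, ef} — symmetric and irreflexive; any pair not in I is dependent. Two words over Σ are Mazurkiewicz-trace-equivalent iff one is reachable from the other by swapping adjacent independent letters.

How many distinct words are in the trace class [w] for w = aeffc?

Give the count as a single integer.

30

drop 0:a onto floor
drop 1:e onto {0:a}
drop 2:f onto floor
drop 3:f onto {2:f}
drop 4:c onto floor
ground layer = {0:a, 2:f, 4:c}
drop-orders for the pieces not yet dropped (sum over which currently-grounded one goes next):
  1 to go: {1} 1  {3} 1  {4} 1
  2 to go: {0,1} 1  {1,3} 2  {1,4} 2  {2,3} 1  {3,4} 2
  3 to go: {0,1,3} 3  {0,1,4} 3  {1,2,3} 3  {1,3,4} 6  {2,3,4} 3
  if 0:a drops first: 12 orders
  if 2:f drops first: 12 orders
  if 4:c drops first: 6 orders
heap linearizations: 30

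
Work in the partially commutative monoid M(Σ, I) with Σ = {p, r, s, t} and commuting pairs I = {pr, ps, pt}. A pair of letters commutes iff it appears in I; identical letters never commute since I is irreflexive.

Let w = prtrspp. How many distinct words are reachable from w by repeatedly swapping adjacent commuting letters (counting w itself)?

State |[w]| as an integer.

35

drop 0:p onto floor
drop 1:r onto floor
drop 2:t onto {1:r}
drop 3:r onto {2:t}
drop 4:s onto {3:r}
drop 5:p onto {0:p}
drop 6:p onto {5:p}
ground layer = {0:p, 1:r}
drop-orders for the pieces not yet dropped (sum over which currently-grounded one goes next):
  1 to go: {4} 1  {6} 1
  2 to go: {3,4} 1  {4,6} 2  {5,6} 1
  3 to go: {0,5,6} 1  {2,3,4} 1  {3,4,6} 3  {4,5,6} 3
  4 to go: {0,4,5,6} 4  {1,2,3,4} 1  {2,3,4,6} 4  {3,4,5,6} 6
  5 to go: {0,3,4,5,6} 10  {1,2,3,4,6} 5  {2,3,4,5,6} 10
  if 0:p drops first: 15 orders
  if 1:r drops first: 20 orders
heap linearizations: 35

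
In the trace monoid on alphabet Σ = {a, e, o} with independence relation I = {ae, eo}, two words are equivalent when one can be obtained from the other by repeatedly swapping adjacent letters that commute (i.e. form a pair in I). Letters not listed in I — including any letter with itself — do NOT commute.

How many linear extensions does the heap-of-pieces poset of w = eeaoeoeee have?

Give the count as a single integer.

84

piece 0:e — minimal
piece 1:e rests on {0:e}
piece 2:a — minimal
piece 3:o rests on {2:a}
piece 4:e rests on {1:e}
piece 5:o rests on {3:o}
piece 6:e rests on {4:e}
piece 7:e rests on {6:e}
piece 8:e rests on {7:e}
minimal pieces: {0:e, 2:a}
ways to finish when only these pieces remain (= sum over removing one remaining piece with nothing left below it):
  1 left: {5}→1  {8}→1
  2 left: {3,5}→1  {5,8}→2  {7,8}→1
  3 left: {2,3,5}→1  {3,5,8}→3  {5,7,8}→3  {6,7,8}→1
  4 left: {2,3,5,8}→4  {3,5,7,8}→6  {4,6,7,8}→1  {5,6,7,8}→4
  5 left: {1,4,6,7,8}→1  {2,3,5,7,8}→10  {3,5,6,7,8}→10  {4,5,6,7,8}→5
  6 left: {0,1,4,6,7,8}→1  {1,4,5,6,7,8}→6  {2,3,5,6,7,8}→20  {3,4,5,6,7,8}→15
  7 left: {0,1,4,5,6,7,8}→7  {1,3,4,5,6,7,8}→21  {2,3,4,5,6,7,8}→35
  placing 0:e first → 56 extensions
  placing 2:a first → 28 extensions
total linear extensions = 84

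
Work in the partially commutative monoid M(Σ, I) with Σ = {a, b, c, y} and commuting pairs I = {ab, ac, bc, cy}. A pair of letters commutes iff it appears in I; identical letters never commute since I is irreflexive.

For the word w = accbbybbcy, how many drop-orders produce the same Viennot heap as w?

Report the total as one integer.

0(a) covers ∅
1(c) covers ∅
2(c) covers 1:c
3(b) covers ∅
4(b) covers 3:b
5(y) covers 0:a, 4:b
6(b) covers 5:y
7(b) covers 6:b
8(c) covers 2:c
9(y) covers 7:b
floor of heap: 0:a, 1:c, 3:b
completions by unplaced set U, small U first (add the entries for U minus each lowest piece of U):
  |U|=1: {8}:1  {9}:1
  |U|=2: {2,8}:1  {7,9}:1  {8,9}:2
  |U|=3: {1,2,8}:1  {2,8,9}:3  {6,7,9}:1  {7,8,9}:3
  |U|=4: {1,2,8,9}:4  {2,7,8,9}:6  {5,6,7,9}:1  {6,7,8,9}:4
  |U|=5: {0,5,6,7,9}:1  {1,2,7,8,9}:10  {2,6,7,8,9}:10  {4,5,6,7,9}:1  {5,6,7,8,9}:5
  |U|=6: {0,4,5,6,7,9}:2  {0,5,6,7,8,9}:6  {1,2,6,7,8,9}:20  {2,5,6,7,8,9}:15  {3,4,5,6,7,9}:1  {4,5,6,7,8,9}:6
  |U|=7: {0,2,5,6,7,8,9}:21  {0,3,4,5,6,7,9}:3  {0,4,5,6,7,8,9}:14  {1,2,5,6,7,8,9}:35  {2,4,5,6,7,8,9}:21  {3,4,5,6,7,8,9}:7
  |U|=8: {0,1,2,5,6,7,8,9}:56  {0,2,4,5,6,7,8,9}:56  {0,3,4,5,6,7,8,9}:24  {1,2,4,5,6,7,8,9}:56  {2,3,4,5,6,7,8,9}:28
  start at 0(a): 84
  start at 1(c): 108
  start at 3(b): 168
sum over floor = 360

360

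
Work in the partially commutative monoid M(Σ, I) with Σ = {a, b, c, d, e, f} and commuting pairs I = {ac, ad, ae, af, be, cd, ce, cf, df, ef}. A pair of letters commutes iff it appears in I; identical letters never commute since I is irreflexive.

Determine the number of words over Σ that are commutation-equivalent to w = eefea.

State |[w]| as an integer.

#0=e has no predecessor
#1=e depends on [0:e]
#2=f has no predecessor
#3=e depends on [1:e]
#4=a has no predecessor
sources: [0:e, 2:f, 4:a]
N(rest) = Σ N(rest − s) over sources s of rest; N(one piece) = 1:
  size 1 → [2]=1  [3]=1  [4]=1
  size 2 → [1,3]=1  [2,3]=2  [2,4]=2  [3,4]=2
  size 3 → [0,1,3]=1  [1,2,3]=3  [1,3,4]=3  [2,3,4]=6
  first=0(e) contributes 12
  first=2(f) contributes 4
  first=4(a) contributes 4
|[w]| = 20

20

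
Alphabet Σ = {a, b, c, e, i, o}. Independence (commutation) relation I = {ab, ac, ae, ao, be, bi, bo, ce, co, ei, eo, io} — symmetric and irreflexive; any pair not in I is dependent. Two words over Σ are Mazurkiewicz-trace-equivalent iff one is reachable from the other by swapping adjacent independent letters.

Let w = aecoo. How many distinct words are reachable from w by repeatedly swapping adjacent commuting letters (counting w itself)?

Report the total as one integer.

0(a) covers ∅
1(e) covers ∅
2(c) covers ∅
3(o) covers ∅
4(o) covers 3:o
floor of heap: 0:a, 1:e, 2:c, 3:o
completions by unplaced set U, small U first (add the entries for U minus each lowest piece of U):
  |U|=1: {0}:1  {1}:1  {2}:1  {4}:1
  |U|=2: {0,1}:2  {0,2}:2  {0,4}:2  {1,2}:2  {1,4}:2  {2,4}:2  {3,4}:1
  |U|=3: {0,1,2}:6  {0,1,4}:6  {0,2,4}:6  {0,3,4}:3  {1,2,4}:6  {1,3,4}:3  {2,3,4}:3
  start at 0(a): 12
  start at 1(e): 12
  start at 2(c): 12
  start at 3(o): 24
sum over floor = 60

60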